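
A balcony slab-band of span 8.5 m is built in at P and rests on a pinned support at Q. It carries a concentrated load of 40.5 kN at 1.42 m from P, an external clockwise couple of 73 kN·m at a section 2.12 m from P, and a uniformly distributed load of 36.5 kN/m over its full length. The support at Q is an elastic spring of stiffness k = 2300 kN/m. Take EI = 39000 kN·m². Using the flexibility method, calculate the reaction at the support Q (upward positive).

Choose R_Q as the redundant. The primary structure is the cantilever fixed at P.
Deflection at Q on the released cantilever, summing each load's contribution:
  point load 40.5 at a = 1.42: Pa²(3L − a)/(6EI) = 327.7/EI
  clockwise couple 73 at a = 2.12: M₀a(2L − a)/(2EI) = 1151/EI
  UDL 36.5: wL⁴/(8EI) = 23817/EI
  δ_0 = 25296/EI
Tip deflection under a unit load at Q: L³/(3EI) = 204.7/EI.
With EI = 39000 kN·m²: δ_0 = 0.64861 m and δ_{QQ} = 0.005249 m/kN.
Compatibility — the spring shortens by R_Q/k under the reaction it provides: δ_0 − R_Q·δ_{QQ} = R_Q/k. With 1/k = 0.000435 m/kN, R_Q = δ_0 / (δ_{QQ} + 1/k) = 0.64861 / (0.005249 + 0.000435) = 114.1 kN.

R_Q = 114.1 kN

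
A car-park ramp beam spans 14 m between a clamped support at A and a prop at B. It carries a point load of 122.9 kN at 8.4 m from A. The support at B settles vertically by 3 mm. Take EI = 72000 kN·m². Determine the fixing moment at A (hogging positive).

Choose R_B as the redundant. The primary structure is the cantilever fixed at A.
Free-end deflection of the primary structure under the applied loading (downward +):
  point load 122.9 at a = 8.4: Pa²(3L − a)/(6EI) = 48562/EI
Tip deflection under a unit load at B: L³/(3EI) = 914.7/EI.
With EI = 72000 kN·m²: δ_0 = 0.67448 m and δ_{BB} = 0.012704 m/kN.
Compatibility — the beam at B must follow the support down by 0.003 m: δ_0 − R_B·δ_{BB} = 0.003, so R_B = (0.67448 − 0.003)/0.012704 = 52.86 kN.
Moment equilibrium about A: M_A = Σ(load moments about A) − R_B·L = 1032 − 52.86×14 = 292.4 kN·m.

M_A = 292.4 kN·m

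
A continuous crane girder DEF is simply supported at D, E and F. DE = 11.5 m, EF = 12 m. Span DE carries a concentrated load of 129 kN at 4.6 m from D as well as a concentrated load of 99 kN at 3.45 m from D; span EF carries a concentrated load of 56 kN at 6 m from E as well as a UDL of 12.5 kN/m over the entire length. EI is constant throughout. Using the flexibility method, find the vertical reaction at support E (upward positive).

R_E = 248.5 kN

Insert a hinge at E; M_E is the redundant, and each span becomes simply supported.
End slopes at the hinge E, treating each span as simply supported:
  span DE: point load 129 at a = 4.6: Pab(L + a)/(6LEI) = 955.4/EI
  span DE: point load 99 at a = 3.45: Pab(L + a)/(6LEI) = 595.7/EI
  span EF: point load 56 at a = 6: Pab(L + b)/(6LEI) = 504/EI
  span EF: UDL 12.5: wL³/(24EI) = 900/EI
  relative rotation θ_0 = (1551 + 1404)/EI = 2955/EI
A unit hogging moment at E produces rotation L₁/(3EI) + L₂/(3EI) = 7.833/EI.
Slope continuity at E: θ_0 = M_E·7.833/EI, so M_E = 2955/7.833 = 377.2 kN·m (hogging).
Span DE, ΣM about D with M_E applied at E: R_E^{DE}·11.5 = 935 + 377.2, so R_E^{DE} = 114.1 kN and R_D = 228 − 114.1 = 113.9 kN.
Span EF, ΣM about F: R_E^{EF}·12 = 1236 + 377.2, so R_E^{EF} = 134.4 kN and R_F = 206 − 134.4 = 71.56 kN.
R_E = 114.1 + 134.4 = 248.5 kN.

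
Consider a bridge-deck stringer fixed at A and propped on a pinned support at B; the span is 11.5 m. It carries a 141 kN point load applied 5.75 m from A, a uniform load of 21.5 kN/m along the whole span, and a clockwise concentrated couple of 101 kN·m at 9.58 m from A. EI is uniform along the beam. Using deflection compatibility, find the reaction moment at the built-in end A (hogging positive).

M_A = 613.2 kN·m

Release the roller at B. Primary structure: cantilever fixed at A.
Deflection at B on the released cantilever, summing each load's contribution:
  point load 141 at a = 5.75: Pa²(3L − a)/(6EI) = 22338/EI
  UDL 21.5: wL⁴/(8EI) = 47005/EI
  clockwise couple 101 at a = 9.58: M₀a(2L − a)/(2EI) = 6492/EI
  δ_0 = 75835/EI
Tip deflection under a unit load at B: L³/(3EI) = 507/EI.
The prop prevents deflection at B: R_B = δ_0/δ_{BB} = 75835/507 = 149.6 kN.
Moment equilibrium about A: M_A = Σ(load moments about A) − R_B·L = 2333 − 149.6×11.5 = 613.2 kN·m.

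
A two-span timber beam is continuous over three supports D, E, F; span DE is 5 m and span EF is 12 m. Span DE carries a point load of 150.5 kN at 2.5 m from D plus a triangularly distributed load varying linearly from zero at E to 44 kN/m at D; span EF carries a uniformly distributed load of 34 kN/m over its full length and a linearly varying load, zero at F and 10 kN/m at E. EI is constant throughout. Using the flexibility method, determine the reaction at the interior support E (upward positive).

R_E = 514.6 kN

Take M_E as the redundant. Released structure: two simple spans DE and EF with a hinge at E.
Discontinuity in slope at E on the released structure — sum the simple-span end rotations:
  span DE: point load 150.5 at a = 2.5: Pab(L + a)/(6LEI) = 235.2/EI
  span DE: triangular load, peak 44: 7w₀L³/(360EI) = 106.9/EI
  span EF: UDL 34: wL³/(24EI) = 2448/EI
  span EF: triangular load, peak 10: w₀L³/(45EI) = 384/EI
  relative rotation θ_0 = (342.1 + 2832)/EI = 3174/EI
A unit hogging moment at E produces rotation L₁/(3EI) + L₂/(3EI) = 5.667/EI.
Slope continuity at E: θ_0 = M_E·5.667/EI, so M_E = 3174/5.667 = 560.1 kN·m (hogging).
Span DE, ΣM about D with M_E applied at E: R_E^{DE}·5 = 559.6 + 560.1, so R_E^{DE} = 223.9 kN and R_D = 260.5 − 223.9 = 36.56 kN.
Span EF, ΣM about F: R_E^{EF}·12 = 2928 + 560.1, so R_E^{EF} = 290.7 kN and R_F = 468 − 290.7 = 177.3 kN.
R_E = 223.9 + 290.7 = 514.6 kN.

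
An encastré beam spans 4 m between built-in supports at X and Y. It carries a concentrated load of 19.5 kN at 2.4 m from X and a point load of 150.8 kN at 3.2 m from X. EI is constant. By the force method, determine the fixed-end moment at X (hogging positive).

Release both end moments; the primary structure is a simply-supported span XY with redundants M_X and M_Y.
End rotations of the released simple span under the applied load (×1/EI):
  at X: point load 19.5 at a = 2.4: Pab(L + b)/(6LEI) = 17.47/EI
  at Y: point load 19.5 at a = 2.4: Pab(L + a)/(6LEI) = 19.97/EI
  at X: point load 150.8 at a = 3.2: Pab(L + b)/(6LEI) = 77.21/EI
  at Y: point load 150.8 at a = 3.2: Pab(L + a)/(6LEI) = 115.8/EI
  θ_X0 = 94.68/EI,  θ_Y0 = 135.8/EI
Flexibility coefficients: a unit moment at one end gives L/(3EI) there and L/(6EI) at the far end, so f₁₁ = f₂₂ = 1.333/EI and f₁₂ = f₂₁ = 0.6667/EI.
Compatibility — zero rotation at each built-in end:
  1.333 M_X + 0.6667 M_Y = 94.68
  0.6667 M_X + 1.333 M_Y = 135.8
Solving the pair gives M_X = 26.79 kN·m and M_Y = 88.44 kN·m (hogging).

M_X = 26.79 kN·m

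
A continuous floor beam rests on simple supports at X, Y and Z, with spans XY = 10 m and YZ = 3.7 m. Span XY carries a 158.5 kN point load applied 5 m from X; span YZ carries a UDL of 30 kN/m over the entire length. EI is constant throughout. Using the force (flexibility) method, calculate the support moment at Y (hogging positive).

M_Y = 230.8 kN·m

Take M_Y as the redundant. Released structure: two simple spans XY and YZ with a hinge at Y.
End slopes at the hinge Y, treating each span as simply supported:
  span XY: point load 158.5 at a = 5: Pab(L + a)/(6LEI) = 990.6/EI
  span YZ: UDL 30: wL³/(24EI) = 63.32/EI
  relative rotation θ_0 = (990.6 + 63.32)/EI = 1054/EI
A unit hogging moment at Y produces rotation L₁/(3EI) + L₂/(3EI) = 4.567/EI.
Compatibility: M_Y·(L₁+L₂)/(3EI) = θ_0, giving M_Y = 230.8 kN·m (hogging).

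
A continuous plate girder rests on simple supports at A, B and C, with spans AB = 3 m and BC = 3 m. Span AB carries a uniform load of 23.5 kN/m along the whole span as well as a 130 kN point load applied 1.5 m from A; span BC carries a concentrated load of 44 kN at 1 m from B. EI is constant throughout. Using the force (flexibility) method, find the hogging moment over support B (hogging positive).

Release continuity at B by inserting a hinge; the redundant is the internal moment M_B. The primary structure is two simply-supported spans AB and BC.
Discontinuity in slope at B on the released structure — sum the simple-span end rotations:
  span AB: UDL 23.5: wL³/(24EI) = 26.44/EI
  span AB: point load 130 at a = 1.5: Pab(L + a)/(6LEI) = 73.12/EI
  span BC: point load 44 at a = 1: Pab(L + b)/(6LEI) = 24.44/EI
  relative rotation θ_0 = (99.56 + 24.44)/EI = 124/EI
A unit hogging moment at B produces rotation L₁/(3EI) + L₂/(3EI) = 2/EI.
Slope continuity at B: θ_0 = M_B·2/EI, so M_B = 124/2 = 62 kN·m (hogging).

M_B = 62 kN·m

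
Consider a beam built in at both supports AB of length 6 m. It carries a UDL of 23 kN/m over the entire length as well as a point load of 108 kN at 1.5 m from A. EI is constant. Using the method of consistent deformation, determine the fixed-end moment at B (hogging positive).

M_B = 99.38 kN·m

Take the two fixed-end moments M_A, M_B as redundants; the released structure is the simple span AB.
On the primary (simply-supported) span, the end slopes from the loading are:
  at A: UDL 23: wL³/(24EI) = 207/EI
  at B: UDL 23: wL³/(24EI) = 207/EI
  at A: point load 108 at a = 1.5: Pab(L + b)/(6LEI) = 212.6/EI
  at B: point load 108 at a = 1.5: Pab(L + a)/(6LEI) = 151.9/EI
  θ_A0 = 419.6/EI,  θ_B0 = 358.9/EI
Flexibility coefficients: a unit moment at one end gives L/(3EI) there and L/(6EI) at the far end, so f₁₁ = f₂₂ = 2/EI and f₁₂ = f₂₁ = 1/EI.
Compatibility — zero rotation at each built-in end:
  2 M_A + 1 M_B = 419.6
  1 M_A + 2 M_B = 358.9
Solving the pair gives M_A = 160.1 kN·m and M_B = 99.38 kN·m (hogging).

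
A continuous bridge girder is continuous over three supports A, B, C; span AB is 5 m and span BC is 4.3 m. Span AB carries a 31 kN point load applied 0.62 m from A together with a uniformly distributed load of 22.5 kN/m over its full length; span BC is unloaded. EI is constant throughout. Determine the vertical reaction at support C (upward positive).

R_C = -9.974 kN

Release continuity at B by inserting a hinge; the redundant is the internal moment M_B. The primary structure is two simply-supported spans AB and BC.
Discontinuity in slope at B on the released structure — sum the simple-span end rotations:
  span AB: point load 31 at a = 0.62: Pab(L + a)/(6LEI) = 15.77/EI
  span AB: UDL 22.5: wL³/(24EI) = 117.2/EI
  relative rotation θ_0 = (133 + 0)/EI = 133/EI
A unit hogging moment at B produces rotation L₁/(3EI) + L₂/(3EI) = 3.1/EI.
Compatibility: M_B·(L₁+L₂)/(3EI) = θ_0, giving M_B = 42.89 kN·m (hogging).
Span BC, ΣM about C: R_B^{BC}·4.3 = 0 + 42.89, so R_B^{BC} = 9.974 kN and R_C = 0 − 9.974 = -9.974 kN.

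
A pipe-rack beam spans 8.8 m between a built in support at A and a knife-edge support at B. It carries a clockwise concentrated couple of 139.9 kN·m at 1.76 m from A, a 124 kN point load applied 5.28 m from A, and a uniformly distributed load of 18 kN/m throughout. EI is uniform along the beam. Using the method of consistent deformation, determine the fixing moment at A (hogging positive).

M_A = 421.9 kN·m

Release the roller at B. Primary structure: cantilever fixed at A.
Deflection at B on the released cantilever, summing each load's contribution:
  clockwise couple 139.9 at a = 1.76: M₀a(2L − a)/(2EI) = 1950/EI
  point load 124 at a = 5.28: Pa²(3L − a)/(6EI) = 12168/EI
  UDL 18: wL⁴/(8EI) = 13493/EI
  δ_0 = 27612/EI
Flexibility coefficient — unit upward force at B: δ_{BB} = L³/(3EI) = 227.2/EI.
Compatibility at B: δ_0 − R_B·δ_{BB} = 0, so R_B = 27612/227.2 = 121.6 kN.
Moment equilibrium about A: M_A = Σ(load moments about A) − R_B·L = 1492 − 121.6×8.8 = 421.9 kN·m.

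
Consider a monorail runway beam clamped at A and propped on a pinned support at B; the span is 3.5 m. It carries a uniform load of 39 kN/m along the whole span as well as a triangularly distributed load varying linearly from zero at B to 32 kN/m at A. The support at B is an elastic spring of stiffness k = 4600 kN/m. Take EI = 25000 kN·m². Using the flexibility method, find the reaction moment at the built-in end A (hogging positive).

Release the roller at B. Primary structure: cantilever fixed at A.
Free-end deflection of the primary structure under the applied loading (downward +):
  UDL 39: wL⁴/(8EI) = 731.6/EI
  triangular load, peak 32 at the fixed end: w₀L⁴/(30EI) = 160.1/EI
  δ_0 = 891.6/EI
Flexibility coefficient — unit upward force at B: δ_{BB} = L³/(3EI) = 14.29/EI.
With EI = 25000 kN·m²: δ_0 = 0.035665 m and δ_{BB} = 0.000572 m/kN.
Compatibility — the spring shortens by R_B/k under the reaction it provides: δ_0 − R_B·δ_{BB} = R_B/k. With 1/k = 0.000217 m/kN, R_B = δ_0 / (δ_{BB} + 1/k) = 0.035665 / (0.000572 + 0.000217) = 45.2 kN.
Moment equilibrium about A: M_A = Σ(load moments about A) − R_B·L = 304.2 − 45.2×3.5 = 146 kN·m.

M_A = 146 kN·m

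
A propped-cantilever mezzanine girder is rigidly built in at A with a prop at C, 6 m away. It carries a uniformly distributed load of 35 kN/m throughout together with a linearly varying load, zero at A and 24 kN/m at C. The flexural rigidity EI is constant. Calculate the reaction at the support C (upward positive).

Remove the prop at C; the released (primary) structure is a cantilever built in at A.
Downward deflection at the released point C due to the loads:
  UDL 35: wL⁴/(8EI) = 5670/EI
  triangular load, peak 24 at the free end: 11w₀L⁴/(120EI) = 2851/EI
  δ_0 = 8521/EI
Flexibility coefficient — unit upward force at C: δ_{CC} = L³/(3EI) = 72/EI.
The prop prevents deflection at C: R_C = δ_0/δ_{CC} = 8521/72 = 118.3 kN.

R_C = 118.3 kN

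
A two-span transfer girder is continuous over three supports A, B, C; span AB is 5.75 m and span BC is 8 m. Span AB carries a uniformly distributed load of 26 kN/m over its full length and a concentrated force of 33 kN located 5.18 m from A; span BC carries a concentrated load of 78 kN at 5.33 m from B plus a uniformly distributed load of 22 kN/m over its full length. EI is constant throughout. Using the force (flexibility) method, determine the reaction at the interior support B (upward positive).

R_B = 280.7 kN

Take M_B as the redundant. Released structure: two simple spans AB and BC with a hinge at B.
Discontinuity in slope at B on the released structure — sum the simple-span end rotations:
  span AB: UDL 26: wL³/(24EI) = 206/EI
  span AB: point load 33 at a = 5.18: Pab(L + a)/(6LEI) = 30.87/EI
  span BC: point load 78 at a = 5.33: Pab(L + b)/(6LEI) = 246.7/EI
  span BC: UDL 22: wL³/(24EI) = 469.3/EI
  relative rotation θ_0 = (236.8 + 716.1)/EI = 952.9/EI
A unit hogging moment at B produces rotation L₁/(3EI) + L₂/(3EI) = 4.583/EI.
Compatibility: M_B·(L₁+L₂)/(3EI) = θ_0, giving M_B = 207.9 kN·m (hogging).
Span AB, ΣM about A with M_B applied at B: R_B^{AB}·5.75 = 600.8 + 207.9, so R_B^{AB} = 140.6 kN and R_A = 182.5 − 140.6 = 41.86 kN.
Span BC, ΣM about C: R_B^{BC}·8 = 912.3 + 207.9, so R_B^{BC} = 140 kN and R_C = 254 − 140 = 114 kN.
R_B = 140.6 + 140 = 280.7 kN.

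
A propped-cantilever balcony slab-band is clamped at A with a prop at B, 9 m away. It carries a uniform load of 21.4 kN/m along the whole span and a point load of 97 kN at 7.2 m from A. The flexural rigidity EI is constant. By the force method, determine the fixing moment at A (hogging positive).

Take the reaction at B as the redundant and release it; the primary structure is a cantilever fixed at A.
Free-end deflection of the primary structure under the applied loading (downward +):
  UDL 21.4: wL⁴/(8EI) = 17551/EI
  point load 97 at a = 7.2: Pa²(3L − a)/(6EI) = 16594/EI
  δ_0 = 34145/EI
Tip deflection under a unit load at B: L³/(3EI) = 243/EI.
The prop prevents deflection at B: R_B = δ_0/δ_{BB} = 34145/243 = 140.5 kN.
Moment equilibrium about A: M_A = Σ(load moments about A) − R_B·L = 1565 − 140.5×9 = 300.5 kN·m.

M_A = 300.5 kN·m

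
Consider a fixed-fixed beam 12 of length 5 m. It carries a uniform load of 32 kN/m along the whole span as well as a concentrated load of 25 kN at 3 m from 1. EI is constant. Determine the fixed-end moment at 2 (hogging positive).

Release both end moments; the primary structure is a simply-supported span 12 with redundants M_1 and M_2.
On the primary (simply-supported) span, the end slopes from the loading are:
  at 1: UDL 32: wL³/(24EI) = 166.7/EI
  at 2: UDL 32: wL³/(24EI) = 166.7/EI
  at 1: point load 25 at a = 3: Pab(L + b)/(6LEI) = 35/EI
  at 2: point load 25 at a = 3: Pab(L + a)/(6LEI) = 40/EI
  θ_10 = 201.7/EI,  θ_20 = 206.7/EI
Flexibility coefficients: a unit moment at one end gives L/(3EI) there and L/(6EI) at the far end, so f₁₁ = f₂₂ = 1.667/EI and f₁₂ = f₂₁ = 0.8333/EI.
Compatibility — zero rotation at each built-in end:
  1.667 M_1 + 0.8333 M_2 = 201.7
  0.8333 M_1 + 1.667 M_2 = 206.7
Solving the pair gives M_1 = 78.67 kN·m and M_2 = 84.67 kN·m (hogging).

M_2 = 84.67 kN·m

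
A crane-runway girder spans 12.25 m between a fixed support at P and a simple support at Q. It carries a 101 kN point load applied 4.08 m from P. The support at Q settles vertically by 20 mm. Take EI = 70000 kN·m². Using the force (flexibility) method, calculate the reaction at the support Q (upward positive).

Take the reaction at Q as the redundant and release it; the primary structure is a cantilever fixed at P.
Primary-structure tip deflection at Q by superposition:
  point load 101 at a = 4.08: Pa²(3L − a)/(6EI) = 9155/EI
Tip deflection under a unit load at Q: L³/(3EI) = 612.8/EI.
With EI = 70000 kN·m²: δ_0 = 0.13078 m and δ_{QQ} = 0.008754 m/kN.
Compatibility — the beam at Q must follow the support down by 0.02 m: δ_0 − R_Q·δ_{QQ} = 0.02, so R_Q = (0.13078 − 0.02)/0.008754 = 12.66 kN.

R_Q = 12.66 kN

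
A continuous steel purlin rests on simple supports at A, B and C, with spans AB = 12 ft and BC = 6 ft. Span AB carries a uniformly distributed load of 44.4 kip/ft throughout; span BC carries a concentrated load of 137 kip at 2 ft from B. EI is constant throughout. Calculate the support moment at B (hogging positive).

Release continuity at B by inserting a hinge; the redundant is the internal moment M_B. The primary structure is two simply-supported spans AB and BC.
Discontinuity in slope at B on the released structure — sum the simple-span end rotations:
  span AB: UDL 44.4: wL³/(24EI) = 3197/EI
  span BC: point load 137 at a = 2: Pab(L + b)/(6LEI) = 304.4/EI
  relative rotation θ_0 = (3197 + 304.4)/EI = 3501/EI
A unit hogging moment at B produces rotation L₁/(3EI) + L₂/(3EI) = 6/EI.
Compatibility: M_B·(L₁+L₂)/(3EI) = θ_0, giving M_B = 583.5 kip·ft (hogging).

M_B = 583.5 kip·ft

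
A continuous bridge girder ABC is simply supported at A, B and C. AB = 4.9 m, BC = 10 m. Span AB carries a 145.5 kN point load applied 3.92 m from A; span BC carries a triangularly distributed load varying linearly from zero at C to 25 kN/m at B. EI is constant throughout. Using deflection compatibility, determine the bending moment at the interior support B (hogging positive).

Insert a hinge at B; M_B is the redundant, and each span becomes simply supported.
Discontinuity in slope at B on the released structure — sum the simple-span end rotations:
  span AB: point load 145.5 at a = 3.92: Pab(L + a)/(6LEI) = 167.7/EI
  span BC: triangular load, peak 25: w₀L³/(45EI) = 555.6/EI
  relative rotation θ_0 = (167.7 + 555.6)/EI = 723.2/EI
A unit hogging moment at B produces rotation L₁/(3EI) + L₂/(3EI) = 4.967/EI.
Compatibility: M_B·(L₁+L₂)/(3EI) = θ_0, giving M_B = 145.6 kN·m (hogging).

M_B = 145.6 kN·m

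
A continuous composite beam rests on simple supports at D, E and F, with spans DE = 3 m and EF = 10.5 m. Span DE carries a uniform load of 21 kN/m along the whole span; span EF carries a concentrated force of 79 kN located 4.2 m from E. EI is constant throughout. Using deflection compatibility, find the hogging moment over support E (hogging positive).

M_E = 129.1 kN·m

Take M_E as the redundant. Released structure: two simple spans DE and EF with a hinge at E.
End slopes at the hinge E, treating each span as simply supported:
  span DE: UDL 21: wL³/(24EI) = 23.62/EI
  span EF: point load 79 at a = 4.2: Pab(L + b)/(6LEI) = 557.4/EI
  relative rotation θ_0 = (23.62 + 557.4)/EI = 581/EI
A unit hogging moment at E produces rotation L₁/(3EI) + L₂/(3EI) = 4.5/EI.
Compatibility: M_E·(L₁+L₂)/(3EI) = θ_0, giving M_E = 129.1 kN·m (hogging).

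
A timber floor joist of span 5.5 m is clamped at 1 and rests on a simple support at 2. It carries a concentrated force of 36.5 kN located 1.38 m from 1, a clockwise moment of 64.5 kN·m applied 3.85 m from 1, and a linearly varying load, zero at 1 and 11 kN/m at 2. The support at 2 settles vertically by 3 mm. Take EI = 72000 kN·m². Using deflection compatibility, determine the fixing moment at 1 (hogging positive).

M_1 = 50.29 kN·m

Choose R_2 as the redundant. The primary structure is the cantilever fixed at 1.
Free-end deflection of the primary structure under the applied loading (downward +):
  point load 36.5 at a = 1.38: Pa²(3L − a)/(6EI) = 175.2/EI
  clockwise couple 64.5 at a = 3.85: M₀a(2L − a)/(2EI) = 887.8/EI
  triangular load, peak 11 at the free end: 11w₀L⁴/(120EI) = 922.7/EI
  δ_0 = 1986/EI
Tip deflection under a unit load at 2: L³/(3EI) = 55.46/EI.
With EI = 72000 kN·m²: δ_0 = 0.027578 m and δ_{22} = 0.00077 m/kN.
Compatibility — the beam at 2 must follow the support down by 0.003 m: δ_0 − R_2·δ_{22} = 0.003, so R_2 = (0.027578 − 0.003)/0.00077 = 31.91 kN.
Moment equilibrium about 1: M_1 = Σ(load moments about 1) − R_2·L = 225.8 − 31.91×5.5 = 50.29 kN·m.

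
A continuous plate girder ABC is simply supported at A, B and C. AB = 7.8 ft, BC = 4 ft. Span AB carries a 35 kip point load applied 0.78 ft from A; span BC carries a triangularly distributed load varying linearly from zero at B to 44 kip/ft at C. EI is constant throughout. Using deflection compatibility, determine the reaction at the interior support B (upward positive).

Release continuity at B by inserting a hinge; the redundant is the internal moment M_B. The primary structure is two simply-supported spans AB and BC.
Rotations at B on the released spans (each span's end-slope, ×1/EI):
  span AB: point load 35 at a = 0.78: Pab(L + a)/(6LEI) = 35.14/EI
  span BC: triangular load, peak 44: 7w₀L³/(360EI) = 54.76/EI
  relative rotation θ_0 = (35.14 + 54.76)/EI = 89.89/EI
A unit hogging moment at B produces rotation L₁/(3EI) + L₂/(3EI) = 3.933/EI.
Slope continuity at B: θ_0 = M_B·3.933/EI, so M_B = 89.89/3.933 = 22.85 kip·ft (hogging).
Span AB, ΣM about A with M_B applied at B: R_B^{AB}·7.8 = 27.3 + 22.85, so R_B^{AB} = 6.43 kip and R_A = 35 − 6.43 = 28.57 kip.
Span BC, ΣM about C: R_B^{BC}·4 = 117.3 + 22.85, so R_B^{BC} = 35.05 kip and R_C = 88 − 35.05 = 52.95 kip.
R_B = 6.43 + 35.05 = 41.48 kip.

R_B = 41.48 kip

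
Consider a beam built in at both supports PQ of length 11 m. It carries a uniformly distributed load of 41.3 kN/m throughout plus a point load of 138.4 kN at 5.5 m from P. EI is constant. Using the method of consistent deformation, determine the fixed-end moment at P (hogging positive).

M_P = 606.7 kN·m

Take the two fixed-end moments M_P, M_Q as redundants; the released structure is the simple span PQ.
Simple-span end rotations at P and Q under the given loads:
  at P: UDL 41.3: wL³/(24EI) = 2290/EI
  at Q: UDL 41.3: wL³/(24EI) = 2290/EI
  at P: point load 138.4 at a = 5.5: Pab(L + b)/(6LEI) = 1047/EI
  at Q: point load 138.4 at a = 5.5: Pab(L + a)/(6LEI) = 1047/EI
  θ_P0 = 3337/EI,  θ_Q0 = 3337/EI
Flexibility coefficients: a unit moment at one end gives L/(3EI) there and L/(6EI) at the far end, so f₁₁ = f₂₂ = 3.667/EI and f₁₂ = f₂₁ = 1.833/EI.
Compatibility — zero rotation at each built-in end:
  3.667 M_P + 1.833 M_Q = 3337
  1.833 M_P + 3.667 M_Q = 3337
Solving the pair gives M_P = 606.7 kN·m and M_Q = 606.7 kN·m (hogging).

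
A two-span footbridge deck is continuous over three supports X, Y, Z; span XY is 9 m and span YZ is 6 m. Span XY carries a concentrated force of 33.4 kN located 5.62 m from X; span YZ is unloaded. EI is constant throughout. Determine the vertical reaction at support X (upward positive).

R_X = 8.726 kN

Release continuity at Y by inserting a hinge; the redundant is the internal moment M_Y. The primary structure is two simply-supported spans XY and YZ.
End slopes at the hinge Y, treating each span as simply supported:
  span XY: point load 33.4 at a = 5.62: Pab(L + a)/(6LEI) = 171.8/EI
  relative rotation θ_0 = (171.8 + 0)/EI = 171.8/EI
A unit hogging moment at Y produces rotation L₁/(3EI) + L₂/(3EI) = 5/EI.
Compatibility: M_Y·(L₁+L₂)/(3EI) = θ_0, giving M_Y = 34.35 kN·m (hogging).
Span XY, ΣM about X with M_Y applied at Y: R_Y^{XY}·9 = 187.7 + 34.35, so R_Y^{XY} = 24.67 kN and R_X = 33.4 − 24.67 = 8.726 kN.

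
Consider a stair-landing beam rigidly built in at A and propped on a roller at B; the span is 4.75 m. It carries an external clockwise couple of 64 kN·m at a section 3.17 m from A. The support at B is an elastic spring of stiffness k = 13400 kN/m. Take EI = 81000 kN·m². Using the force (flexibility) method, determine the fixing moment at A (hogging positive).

Remove the prop at B; the released (primary) structure is a cantilever built in at A.
Downward deflection at the released point B due to the loads:
  clockwise couple 64 at a = 3.17: M₀a(2L − a)/(2EI) = 642.1/EI
Flexibility coefficient — unit upward force at B: δ_{BB} = L³/(3EI) = 35.72/EI.
With EI = 81000 kN·m²: δ_0 = 0.007927 m and δ_{BB} = 0.000441 m/kN.
Compatibility — the spring shortens by R_B/k under the reaction it provides: δ_0 − R_B·δ_{BB} = R_B/k. With 1/k = 0.000075 m/kN, R_B = δ_0 / (δ_{BB} + 1/k) = 0.007927 / (0.000441 + 0.000075) = 15.37 kN.
Moment equilibrium about A: M_A = Σ(load moments about A) − R_B·L = 64 − 15.37×4.75 = -9.022 kN·m.

M_A = -9.022 kN·m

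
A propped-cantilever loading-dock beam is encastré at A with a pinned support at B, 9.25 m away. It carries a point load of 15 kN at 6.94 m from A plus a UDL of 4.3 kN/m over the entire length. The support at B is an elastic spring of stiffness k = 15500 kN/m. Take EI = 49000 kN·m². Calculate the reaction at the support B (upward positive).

Release the roller at B. Primary structure: cantilever fixed at A.
Deflection at B on the released cantilever, summing each load's contribution:
  point load 15 at a = 6.94: Pa²(3L − a)/(6EI) = 2506/EI
  UDL 4.3: wL⁴/(8EI) = 3935/EI
  δ_0 = 6441/EI
Tip deflection under a unit load at B: L³/(3EI) = 263.8/EI.
With EI = 49000 kN·m²: δ_0 = 0.13144 m and δ_{BB} = 0.005384 m/kN.
Compatibility — the spring shortens by R_B/k under the reaction it provides: δ_0 − R_B·δ_{BB} = R_B/k. With 1/k = 0.000065 m/kN, R_B = δ_0 / (δ_{BB} + 1/k) = 0.13144 / (0.005384 + 0.000065) = 24.12 kN.

R_B = 24.12 kN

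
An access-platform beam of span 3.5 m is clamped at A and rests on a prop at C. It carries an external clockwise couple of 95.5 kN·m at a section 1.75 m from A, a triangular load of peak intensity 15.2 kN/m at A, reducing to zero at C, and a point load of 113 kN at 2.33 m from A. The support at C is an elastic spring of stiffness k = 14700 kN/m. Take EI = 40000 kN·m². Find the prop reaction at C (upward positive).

R_C = 79.36 kN

Release the roller at C. Primary structure: cantilever fixed at A.
Free-end deflection of the primary structure under the applied loading (downward +):
  clockwise couple 95.5 at a = 1.75: M₀a(2L − a)/(2EI) = 438.7/EI
  triangular load, peak 15.2 at the fixed end: w₀L⁴/(30EI) = 76.03/EI
  point load 113 at a = 2.33: Pa²(3L − a)/(6EI) = 835.3/EI
  δ_0 = 1350/EI
Flexibility coefficient — unit upward force at C: δ_{CC} = L³/(3EI) = 14.29/EI.
With EI = 40000 kN·m²: δ_0 = 0.033752 m and δ_{CC} = 0.000357 m/kN.
Compatibility — the spring shortens by R_C/k under the reaction it provides: δ_0 − R_C·δ_{CC} = R_C/k. With 1/k = 0.000068 m/kN, R_C = δ_0 / (δ_{CC} + 1/k) = 0.033752 / (0.000357 + 0.000068) = 79.36 kN.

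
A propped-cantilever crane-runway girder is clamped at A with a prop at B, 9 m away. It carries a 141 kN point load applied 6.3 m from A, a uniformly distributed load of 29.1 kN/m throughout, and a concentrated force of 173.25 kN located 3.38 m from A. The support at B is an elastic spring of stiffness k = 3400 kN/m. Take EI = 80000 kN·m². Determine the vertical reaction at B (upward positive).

R_B = 191.2 kN

Choose R_B as the redundant. The primary structure is the cantilever fixed at A.
Deflection at B on the released cantilever, summing each load's contribution:
  point load 141 at a = 6.3: Pa²(3L − a)/(6EI) = 19307/EI
  UDL 29.1: wL⁴/(8EI) = 23866/EI
  point load 173.25 at a = 3.38: Pa²(3L − a)/(6EI) = 7792/EI
  δ_0 = 50965/EI
Tip deflection under a unit load at B: L³/(3EI) = 243/EI.
With EI = 80000 kN·m²: δ_0 = 0.63706 m and δ_{BB} = 0.003037 m/kN.
Compatibility — the spring shortens by R_B/k under the reaction it provides: δ_0 − R_B·δ_{BB} = R_B/k. With 1/k = 0.000294 m/kN, R_B = δ_0 / (δ_{BB} + 1/k) = 0.63706 / (0.003037 + 0.000294) = 191.2 kN.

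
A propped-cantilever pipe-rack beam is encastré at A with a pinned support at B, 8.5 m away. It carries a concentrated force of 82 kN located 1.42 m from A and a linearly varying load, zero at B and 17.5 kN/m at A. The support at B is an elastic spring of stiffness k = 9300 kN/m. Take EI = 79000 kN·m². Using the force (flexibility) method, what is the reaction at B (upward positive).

R_B = 17.39 kN

Remove the prop at B; the released (primary) structure is a cantilever built in at A.
Downward deflection at the released point B due to the loads:
  point load 82 at a = 1.42: Pa²(3L − a)/(6EI) = 663.6/EI
  triangular load, peak 17.5 at the fixed end: w₀L⁴/(30EI) = 3045/EI
  δ_0 = 3709/EI
Flexibility coefficient — unit upward force at B: δ_{BB} = L³/(3EI) = 204.7/EI.
With EI = 79000 kN·m²: δ_0 = 0.046945 m and δ_{BB} = 0.002591 m/kN.
Compatibility — the spring shortens by R_B/k under the reaction it provides: δ_0 − R_B·δ_{BB} = R_B/k. With 1/k = 0.000108 m/kN, R_B = δ_0 / (δ_{BB} + 1/k) = 0.046945 / (0.002591 + 0.000108) = 17.39 kN.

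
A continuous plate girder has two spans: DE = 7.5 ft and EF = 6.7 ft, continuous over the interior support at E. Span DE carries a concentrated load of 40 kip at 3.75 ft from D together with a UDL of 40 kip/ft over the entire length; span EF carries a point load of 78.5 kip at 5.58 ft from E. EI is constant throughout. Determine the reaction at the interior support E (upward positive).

Take M_E as the redundant. Released structure: two simple spans DE and EF with a hinge at E.
End slopes at the hinge E, treating each span as simply supported:
  span DE: point load 40 at a = 3.75: Pab(L + a)/(6LEI) = 140.6/EI
  span DE: UDL 40: wL³/(24EI) = 703.1/EI
  span EF: point load 78.5 at a = 5.58: Pab(L + b)/(6LEI) = 95.43/EI
  relative rotation θ_0 = (843.8 + 95.43)/EI = 939.2/EI
A unit hogging moment at E produces rotation L₁/(3EI) + L₂/(3EI) = 4.733/EI.
Compatibility: M_E·(L₁+L₂)/(3EI) = θ_0, giving M_E = 198.4 kip·ft (hogging).
Span DE, ΣM about D with M_E applied at E: R_E^{DE}·7.5 = 1275 + 198.4, so R_E^{DE} = 196.5 kip and R_D = 340 − 196.5 = 143.5 kip.
Span EF, ΣM about F: R_E^{EF}·6.7 = 87.92 + 198.4, so R_E^{EF} = 42.74 kip and R_F = 78.5 − 42.74 = 35.76 kip.
R_E = 196.5 + 42.74 = 239.2 kip.

R_E = 239.2 kip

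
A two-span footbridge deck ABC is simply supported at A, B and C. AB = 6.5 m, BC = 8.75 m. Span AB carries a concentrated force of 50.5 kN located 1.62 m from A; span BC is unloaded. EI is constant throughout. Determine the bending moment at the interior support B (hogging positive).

M_B = 16.35 kN·m

Insert a hinge at B; M_B is the redundant, and each span becomes simply supported.
End slopes at the hinge B, treating each span as simply supported:
  span AB: point load 50.5 at a = 1.62: Pab(L + a)/(6LEI) = 83.12/EI
  relative rotation θ_0 = (83.12 + 0)/EI = 83.12/EI
A unit hogging moment at B produces rotation L₁/(3EI) + L₂/(3EI) = 5.083/EI.
Slope continuity at B: θ_0 = M_B·5.083/EI, so M_B = 83.12/5.083 = 16.35 kN·m (hogging).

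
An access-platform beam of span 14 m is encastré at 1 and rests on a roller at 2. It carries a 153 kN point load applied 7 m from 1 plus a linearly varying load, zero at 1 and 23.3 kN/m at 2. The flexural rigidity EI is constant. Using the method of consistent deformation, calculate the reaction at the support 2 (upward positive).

Take the reaction at 2 as the redundant and release it; the primary structure is a cantilever fixed at 1.
Downward deflection at the released point 2 due to the loads:
  point load 153 at a = 7: Pa²(3L − a)/(6EI) = 43732/EI
  triangular load, peak 23.3 at the free end: 11w₀L⁴/(120EI) = 82050/EI
  δ_0 = 125783/EI
Flexibility coefficient — unit upward force at 2: δ_{22} = L³/(3EI) = 914.7/EI.
Compatibility at 2: δ_0 − R_2·δ_{22} = 0, so R_2 = 125783/914.7 = 137.5 kN.

R_2 = 137.5 kN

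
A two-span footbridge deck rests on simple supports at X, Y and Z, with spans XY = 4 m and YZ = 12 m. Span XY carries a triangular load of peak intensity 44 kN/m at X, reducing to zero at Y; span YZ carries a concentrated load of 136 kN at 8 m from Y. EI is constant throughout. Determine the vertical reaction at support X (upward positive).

Insert a hinge at Y; M_Y is the redundant, and each span becomes simply supported.
End slopes at the hinge Y, treating each span as simply supported:
  span XY: triangular load, peak 44: 7w₀L³/(360EI) = 54.76/EI
  span YZ: point load 136 at a = 8: Pab(L + b)/(6LEI) = 967.1/EI
  relative rotation θ_0 = (54.76 + 967.1)/EI = 1022/EI
A unit hogging moment at Y produces rotation L₁/(3EI) + L₂/(3EI) = 5.333/EI.
Slope continuity at Y: θ_0 = M_Y·5.333/EI, so M_Y = 1022/5.333 = 191.6 kN·m (hogging).
Span XY, ΣM about X with M_Y applied at Y: R_Y^{XY}·4 = 117.3 + 191.6, so R_Y^{XY} = 77.23 kN and R_X = 88 − 77.23 = 10.77 kN.

R_X = 10.77 kN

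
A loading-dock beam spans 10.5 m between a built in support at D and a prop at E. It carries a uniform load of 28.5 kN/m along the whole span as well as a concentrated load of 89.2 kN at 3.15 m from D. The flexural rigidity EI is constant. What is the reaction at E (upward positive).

R_E = 123.1 kN

Choose R_E as the redundant. The primary structure is the cantilever fixed at D.
Deflection at E on the released cantilever, summing each load's contribution:
  UDL 28.5: wL⁴/(8EI) = 43302/EI
  point load 89.2 at a = 3.15: Pa²(3L − a)/(6EI) = 4182/EI
  δ_0 = 47484/EI
Tip deflection under a unit load at E: L³/(3EI) = 385.9/EI.
The prop prevents deflection at E: R_E = δ_0/δ_{EE} = 47484/385.9 = 123.1 kN.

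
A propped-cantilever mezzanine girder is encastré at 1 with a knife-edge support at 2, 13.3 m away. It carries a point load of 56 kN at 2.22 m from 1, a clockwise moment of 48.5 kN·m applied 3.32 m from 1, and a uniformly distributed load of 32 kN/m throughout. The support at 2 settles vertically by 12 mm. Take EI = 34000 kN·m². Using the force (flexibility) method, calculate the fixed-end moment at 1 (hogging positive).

Choose R_2 as the redundant. The primary structure is the cantilever fixed at 1.
Free-end deflection of the primary structure under the applied loading (downward +):
  point load 56 at a = 2.22: Pa²(3L − a)/(6EI) = 1733/EI
  clockwise couple 48.5 at a = 3.32: M₀a(2L − a)/(2EI) = 1874/EI
  UDL 32: wL⁴/(8EI) = 125160/EI
  δ_0 = 128768/EI
Tip deflection under a unit load at 2: L³/(3EI) = 784.2/EI.
With EI = 34000 kN·m²: δ_0 = 3.7873 m and δ_{22} = 0.023065 m/kN.
Compatibility — the beam at 2 must follow the support down by 0.012 m: δ_0 − R_2·δ_{22} = 0.012, so R_2 = (3.7873 − 0.012)/0.023065 = 163.7 kN.
Moment equilibrium about 1: M_1 = Σ(load moments about 1) − R_2·L = 3003 − 163.7×13.3 = 826.1 kN·m.

M_1 = 826.1 kN·m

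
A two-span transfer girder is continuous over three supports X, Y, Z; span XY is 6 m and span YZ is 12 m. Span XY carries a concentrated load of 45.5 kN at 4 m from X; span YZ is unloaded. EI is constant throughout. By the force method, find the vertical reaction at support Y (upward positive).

Insert a hinge at Y; M_Y is the redundant, and each span becomes simply supported.
Discontinuity in slope at Y on the released structure — sum the simple-span end rotations:
  span XY: point load 45.5 at a = 4: Pab(L + a)/(6LEI) = 101.1/EI
  relative rotation θ_0 = (101.1 + 0)/EI = 101.1/EI
A unit hogging moment at Y produces rotation L₁/(3EI) + L₂/(3EI) = 6/EI.
Slope continuity at Y: θ_0 = M_Y·6/EI, so M_Y = 101.1/6 = 16.85 kN·m (hogging).
Span XY, ΣM about X with M_Y applied at Y: R_Y^{XY}·6 = 182 + 16.85, so R_Y^{XY} = 33.14 kN and R_X = 45.5 − 33.14 = 12.36 kN.
Span YZ, ΣM about Z: R_Y^{YZ}·12 = 0 + 16.85, so R_Y^{YZ} = 1.404 kN and R_Z = 0 − 1.404 = -1.404 kN.
R_Y = 33.14 + 1.404 = 34.55 kN.

R_Y = 34.55 kN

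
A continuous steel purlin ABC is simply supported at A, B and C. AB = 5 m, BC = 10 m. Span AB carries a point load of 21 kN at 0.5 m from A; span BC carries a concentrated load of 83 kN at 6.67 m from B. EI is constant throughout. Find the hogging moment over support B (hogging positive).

Insert a hinge at B; M_B is the redundant, and each span becomes simply supported.
Discontinuity in slope at B on the released structure — sum the simple-span end rotations:
  span AB: point load 21 at a = 0.5: Pab(L + a)/(6LEI) = 8.662/EI
  span BC: point load 83 at a = 6.67: Pab(L + b)/(6LEI) = 409.6/EI
  relative rotation θ_0 = (8.662 + 409.6)/EI = 418.2/EI
A unit hogging moment at B produces rotation L₁/(3EI) + L₂/(3EI) = 5/EI.
Compatibility: M_B·(L₁+L₂)/(3EI) = θ_0, giving M_B = 83.65 kN·m (hogging).

M_B = 83.65 kN·m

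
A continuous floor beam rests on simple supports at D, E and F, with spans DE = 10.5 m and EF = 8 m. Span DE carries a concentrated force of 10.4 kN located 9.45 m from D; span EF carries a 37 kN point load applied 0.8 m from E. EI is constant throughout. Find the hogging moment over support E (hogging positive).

Insert a hinge at E; M_E is the redundant, and each span becomes simply supported.
End slopes at the hinge E, treating each span as simply supported:
  span DE: point load 10.4 at a = 9.45: Pab(L + a)/(6LEI) = 32.68/EI
  span EF: point load 37 at a = 0.8: Pab(L + b)/(6LEI) = 67.49/EI
  relative rotation θ_0 = (32.68 + 67.49)/EI = 100.2/EI
A unit hogging moment at E produces rotation L₁/(3EI) + L₂/(3EI) = 6.167/EI.
Compatibility: M_E·(L₁+L₂)/(3EI) = θ_0, giving M_E = 16.24 kN·m (hogging).

M_E = 16.24 kN·m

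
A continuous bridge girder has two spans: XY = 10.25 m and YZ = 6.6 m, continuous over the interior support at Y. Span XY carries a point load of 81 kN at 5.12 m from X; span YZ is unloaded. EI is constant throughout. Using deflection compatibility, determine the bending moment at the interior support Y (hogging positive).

Take M_Y as the redundant. Released structure: two simple spans XY and YZ with a hinge at Y.
Rotations at Y on the released spans (each span's end-slope, ×1/EI):
  span XY: point load 81 at a = 5.12: Pab(L + a)/(6LEI) = 531.7/EI
  relative rotation θ_0 = (531.7 + 0)/EI = 531.7/EI
A unit hogging moment at Y produces rotation L₁/(3EI) + L₂/(3EI) = 5.617/EI.
Compatibility: M_Y·(L₁+L₂)/(3EI) = θ_0, giving M_Y = 94.67 kN·m (hogging).

M_Y = 94.67 kN·m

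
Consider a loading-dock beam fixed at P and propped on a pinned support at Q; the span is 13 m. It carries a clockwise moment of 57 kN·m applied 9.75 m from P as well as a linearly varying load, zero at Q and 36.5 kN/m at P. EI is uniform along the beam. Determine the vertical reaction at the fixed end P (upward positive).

Remove the prop at Q; the released (primary) structure is a cantilever built in at P.
Primary-structure tip deflection at Q by superposition:
  clockwise couple 57 at a = 9.75: M₀a(2L − a)/(2EI) = 4515/EI
  triangular load, peak 36.5 at the fixed end: w₀L⁴/(30EI) = 34749/EI
  δ_0 = 39265/EI
Flexibility coefficient — unit upward force at Q: δ_{QQ} = L³/(3EI) = 732.3/EI.
The prop prevents deflection at Q: R_Q = δ_0/δ_{QQ} = 39265/732.3 = 53.62 kN.
Vertical equilibrium: R_P = ΣP − R_Q = 237.2 − 53.62 = 183.6 kN.

R_P = 183.6 kN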